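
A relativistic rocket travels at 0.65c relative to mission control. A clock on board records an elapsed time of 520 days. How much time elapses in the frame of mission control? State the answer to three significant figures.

684 days

With β = 0.65, γ = 1/√(1 − 0.65²) = 1/√0.5775 = 1.3159.
Time dilation: Δt = γ·Δτ = 1.3159 × 520 = 684 days.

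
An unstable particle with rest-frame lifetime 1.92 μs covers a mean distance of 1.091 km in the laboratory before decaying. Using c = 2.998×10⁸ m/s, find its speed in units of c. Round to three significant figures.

0.884c

Lab distance = (lab lifetime)·v = γτ·βc, so βγ = d/(cτ) = 1091/(2.998×10⁸ × 1.920×10^-6) = 1.8954.
With βγ = 1.8954: γ² = 1 + (βγ)² = 4.59254, and β = (βγ)/γ = 1.8954/2.14302 = 0.884.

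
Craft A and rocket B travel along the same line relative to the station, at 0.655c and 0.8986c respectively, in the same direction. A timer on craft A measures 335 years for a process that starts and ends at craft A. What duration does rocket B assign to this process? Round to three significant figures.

416 years

Transform craft A's velocity into rocket B's frame: (0.655 − 0.8986)/(1 − 0.655·0.8986) = −0.2436/0.411417, so the relative speed is 0.5921c.
γ for this relative speed: γ = 1/√(1 − 0.350582) = 1.2409.
The clock on craft A records proper time, so rocket B measures Δt = γΔτ = 1.2409 × 335 = 416 years.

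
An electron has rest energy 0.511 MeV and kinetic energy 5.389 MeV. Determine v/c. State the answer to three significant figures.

K = (γ−1)mc², so γ = 1 + 5.389/0.511 = 11.546.
Then v/c = √(1 − γ⁻²) = √(1 − 0.00750131) = √0.99249869 = 0.996.

0.996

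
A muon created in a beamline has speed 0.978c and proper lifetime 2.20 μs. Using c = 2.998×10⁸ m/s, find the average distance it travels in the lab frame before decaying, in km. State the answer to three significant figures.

γ = 1/√(1 − β²) = 1/√(1 − 0.956484) = 1/√0.043516 = 4.7938.
Lab-frame lifetime: Δt = γτ = 4.7938 × 2.20 μs = 10.546 μs.
Distance: d = vΔt = 0.978 × 2.998×10⁸ m/s × 1.0546×10^-5 s = 3090 m = 3.09 km.

3.09 km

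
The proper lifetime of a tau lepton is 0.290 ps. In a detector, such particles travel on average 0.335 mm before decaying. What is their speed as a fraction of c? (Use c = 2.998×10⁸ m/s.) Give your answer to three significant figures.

Lab distance = (lab lifetime)·v = γτ·βc, so βγ = d/(cτ) = 3.350×10^-4/(2.998×10⁸ × 2.900×10^-13) = 3.8531.
With βγ = 3.8531: γ² = 1 + (βγ)² = 15.8464, and β = (βγ)/γ = 3.8531/3.98075 = 0.968.

0.968c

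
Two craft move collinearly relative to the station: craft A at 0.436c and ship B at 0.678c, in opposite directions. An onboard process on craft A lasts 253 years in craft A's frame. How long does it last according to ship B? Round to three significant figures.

The velocity of craft A relative to ship B is (0.436 + 0.678)c / (1 + 0.436×0.678) = 0.85983c; relative speed 0.85983c.
γ for this relative speed: γ = 1/√(1 − 0.739308) = 1.9586.
The clock on craft A records proper time, so ship B measures Δt = γΔτ = 1.9586 × 253 = 496 years.

496 years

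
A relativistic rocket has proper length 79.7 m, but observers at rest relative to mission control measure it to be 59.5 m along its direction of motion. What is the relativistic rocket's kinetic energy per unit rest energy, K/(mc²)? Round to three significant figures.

Length contraction gives γ = L₀/L = 79.7/59.5 = 1.3395.
Since K = (γ−1)mc², K/(mc²) = 1.3395 − 1 = 0.339.

0.339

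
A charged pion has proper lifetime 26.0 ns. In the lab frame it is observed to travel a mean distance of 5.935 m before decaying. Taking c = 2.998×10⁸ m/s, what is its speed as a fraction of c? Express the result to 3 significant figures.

d = βγcτ ⇒ βγ = d/(cτ) = 5.935 m / (7.7948 m) = 0.76141.
β = (βγ)/√(1+(βγ)²) = 0.76141/√1.579745 = 0.606.

0.606c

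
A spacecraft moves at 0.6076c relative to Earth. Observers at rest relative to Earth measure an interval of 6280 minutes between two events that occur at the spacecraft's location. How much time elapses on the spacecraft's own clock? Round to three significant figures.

4990 minutes

With β = 0.6076, γ = 1/√(1 − 0.6076²) = 1/√0.63082224 = 1.2591.
The moving clock records proper time: Δτ = Δt/γ = 6280/1.2591 = 4990 minutes.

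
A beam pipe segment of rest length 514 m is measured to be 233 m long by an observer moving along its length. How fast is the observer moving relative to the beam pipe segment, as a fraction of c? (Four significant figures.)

0.8914c

Length contraction gives γ = L₀/L = 514/233 = 2.206.
β = √(1 − 1/γ²) = √0.794511 = 0.8914.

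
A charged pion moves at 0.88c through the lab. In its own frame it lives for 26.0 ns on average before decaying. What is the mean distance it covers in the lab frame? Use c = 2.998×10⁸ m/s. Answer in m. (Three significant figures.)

β² = 0.7744, so γ = 1/√0.2256 = 2.1054.
Lab-frame lifetime: Δt = γτ = 2.1054 × 26.0 ns = 54.74 ns.
Distance: d = vΔt = 0.88 × 2.998×10⁸ m/s × 5.4740×10^-8 s = 14.4 m.

14.4 m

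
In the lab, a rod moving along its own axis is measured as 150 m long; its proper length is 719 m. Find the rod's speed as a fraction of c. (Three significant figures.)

Length contraction gives γ = L₀/L = 719/150 = 4.7933.
β = √(1 − 1/γ²) = √0.956476 = 0.978.

0.978c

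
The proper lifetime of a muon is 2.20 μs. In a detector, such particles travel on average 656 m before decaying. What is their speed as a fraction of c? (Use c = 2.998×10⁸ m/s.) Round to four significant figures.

Lab distance = (lab lifetime)·v = γτ·βc, so βγ = d/(cτ) = 656.0/(2.998×10⁸ × 2.200×10^-6) = 0.9946.
With βγ = 0.9946: γ² = 1 + (βγ)² = 1.989229, and β = (βγ)/γ = 0.9946/1.4104 = 0.7052.

0.7052c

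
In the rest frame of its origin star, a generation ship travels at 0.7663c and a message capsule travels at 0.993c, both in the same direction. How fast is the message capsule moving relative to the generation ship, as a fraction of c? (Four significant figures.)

Transform to the generation ship's frame: u' = (u − v)/(1 − uv/c²).
u' = (0.993 − 0.7663)/(1 − 0.993×0.7663) = 0.2267/0.2390641 = 0.94828.
Speed in the generation ship's frame: 0.9483c (in the same direction).

0.9483c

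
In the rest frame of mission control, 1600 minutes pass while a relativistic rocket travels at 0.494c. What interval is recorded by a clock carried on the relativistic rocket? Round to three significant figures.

Lorentz factor: γ = (1 − 0.244036)^(−1/2) = 1.1501.
The relativistic rocket's clock runs slow as seen from mission control, so Δτ = Δt/γ = 1600/1.1501 = 1390 minutes.

1390 minutes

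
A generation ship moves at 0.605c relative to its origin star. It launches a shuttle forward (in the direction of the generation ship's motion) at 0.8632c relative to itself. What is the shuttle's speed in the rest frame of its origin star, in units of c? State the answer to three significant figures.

0.965c

In units of c, u = (u' + v)/(1 + u'v) with u' = 0.8632 and v = 0.605.
Numerator: 0.8632 + 0.605 = 1.4682. Denominator: 1 + (0.8632)(0.605) = 1.522236.
u = 1.4682/1.522236 = 0.9645, so the speed is 0.965c.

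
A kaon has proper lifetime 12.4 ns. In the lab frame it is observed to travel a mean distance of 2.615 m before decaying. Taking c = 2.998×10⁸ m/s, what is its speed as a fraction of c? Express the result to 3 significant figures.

0.575c

Let x = d/(cτ) = 2.615 m / (2.998×10⁸ m/s × 1.240×10^-8 s) = 0.70343. Since d = βγcτ, x = βγ = β/√(1−β²).
Solving: β² = x²/(1+x²) = 0.494814/1.494814 = 0.33102, so β = 0.575.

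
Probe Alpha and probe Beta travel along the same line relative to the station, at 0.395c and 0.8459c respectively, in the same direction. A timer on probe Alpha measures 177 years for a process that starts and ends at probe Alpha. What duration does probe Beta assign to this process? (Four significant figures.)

240.5 years

The velocity of probe Alpha relative to probe Beta is (0.395 − 0.8459)c / (1 − 0.395×0.8459) = −0.67716c; relative speed 0.67716c.
At |u| = 0.67716c, γ = (1 − 0.458546)^(−1/2) = 1.359.
Probe Alpha's interval is proper; time dilation gives Δt_B = γΔτ = 1.359 × 177 years = 240.5 years.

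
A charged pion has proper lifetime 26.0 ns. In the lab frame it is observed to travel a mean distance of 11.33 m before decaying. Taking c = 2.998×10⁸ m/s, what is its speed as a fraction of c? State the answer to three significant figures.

Lab distance = (lab lifetime)·v = γτ·βc, so βγ = d/(cτ) = 11.33/(2.998×10⁸ × 2.600×10^-8) = 1.4535.
With βγ = 1.4535: γ² = 1 + (βγ)² = 3.11266, and β = (βγ)/γ = 1.4535/1.76427 = 0.824.

0.824c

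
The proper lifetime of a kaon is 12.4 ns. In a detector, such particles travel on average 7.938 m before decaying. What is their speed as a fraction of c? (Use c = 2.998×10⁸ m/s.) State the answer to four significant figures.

Let x = d/(cτ) = 7.938 m / (2.998×10⁸ m/s × 1.240×10^-8 s) = 2.1353. Since d = βγcτ, x = βγ = β/√(1−β²).
Solving: β² = x²/(1+x²) = 4.55951/5.55951 = 0.820128, so β = 0.9056.

0.9056c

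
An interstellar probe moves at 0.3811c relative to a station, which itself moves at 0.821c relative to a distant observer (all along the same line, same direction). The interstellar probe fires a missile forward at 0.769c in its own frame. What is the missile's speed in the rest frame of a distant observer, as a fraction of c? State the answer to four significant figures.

0.9886c

First combine the missile and interstellar probe (S''→S'): u₁ = (0.769 + 0.3811)/(1 + 0.769×0.3811) = 1.1501/1.2930659 = 0.88944.
Then combine with the station (S'→S): u = (0.88944 + 0.821)/(1 + 0.88944×0.821) = 1.71044/1.73023024 = 0.98856.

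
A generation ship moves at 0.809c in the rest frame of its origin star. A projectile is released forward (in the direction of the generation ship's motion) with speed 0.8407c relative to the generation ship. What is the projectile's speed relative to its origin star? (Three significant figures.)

0.982c

Relativistic velocity addition: u = (u' + v)/(1 + u'v/c²), with u' = 0.8407c and v = 0.809c.
Numerator: 0.8407 + 0.809 = 1.6497. Denominator: 1 + (0.8407)(0.809) = 1.6801263.
u = 1.6497/1.6801263 = 0.98189, so the speed is 0.982c.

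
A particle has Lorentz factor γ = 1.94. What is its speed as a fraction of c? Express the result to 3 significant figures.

0.857c

β = √(1 − 1/γ²) = √(1 − 1/3.7636) = √0.734297 = 0.857.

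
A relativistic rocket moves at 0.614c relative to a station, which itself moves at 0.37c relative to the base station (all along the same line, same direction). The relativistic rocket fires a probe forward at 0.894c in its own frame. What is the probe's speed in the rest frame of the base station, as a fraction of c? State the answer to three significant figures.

0.988c

Compose velocities in two stages. Stage 1 (into S'): u₁ = (0.894+0.614)/(1+0.894×0.614) = 0.97358.
Stage 2 (into S): u = (0.97358+0.37)/(1+0.97358×0.37) = 0.98776, so the speed is 0.988c.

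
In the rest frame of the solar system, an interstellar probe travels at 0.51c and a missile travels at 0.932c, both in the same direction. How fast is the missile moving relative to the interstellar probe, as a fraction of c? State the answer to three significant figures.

Transform to the interstellar probe's frame: u' = (u − v)/(1 − uv/c²).
u' = (0.932 − 0.51)/(1 − 0.932×0.51) = 0.422/0.52468 = 0.8043.
Speed in the interstellar probe's frame: 0.804c (in the same direction).

0.804c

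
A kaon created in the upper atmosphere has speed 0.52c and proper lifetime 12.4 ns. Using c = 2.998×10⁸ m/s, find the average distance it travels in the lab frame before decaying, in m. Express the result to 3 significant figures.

2.26 m

With β = 0.52, γ = 1/√(1 − 0.52²) = 1/√0.7296 = 1.1707.
Lab-frame lifetime: Δt = γτ = 1.1707 × 12.4 ns = 14.517 ns.
Distance: d = vΔt = 0.52 × 2.998×10⁸ m/s × 1.4517×10^-8 s = 2.26 m.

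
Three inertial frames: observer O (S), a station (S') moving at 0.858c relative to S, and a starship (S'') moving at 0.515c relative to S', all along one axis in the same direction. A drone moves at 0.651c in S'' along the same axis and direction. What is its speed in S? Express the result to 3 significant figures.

0.990c

Compose velocities in two stages. Stage 1 (into S'): u₁ = (0.651+0.515)/(1+0.651×0.515) = 0.87323.
Stage 2 (into S): u = (0.87323+0.858)/(1+0.87323×0.858) = 0.98971, so the speed is 0.990c.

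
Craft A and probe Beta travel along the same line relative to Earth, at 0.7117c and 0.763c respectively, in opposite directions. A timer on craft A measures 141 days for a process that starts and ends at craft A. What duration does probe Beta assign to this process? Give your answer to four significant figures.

Transform craft A's velocity into probe Beta's frame: (0.7117 + 0.763)/(1 + 0.7117·0.763) = 1.4747/1.5430271, so the relative speed is 0.95572c.
γ for this relative speed: γ = 1/√(1 − 0.913401) = 3.3982.
Craft A's interval is proper; time dilation gives Δt_B = γΔτ = 3.3982 × 141 days = 479.1 days.

479.1 days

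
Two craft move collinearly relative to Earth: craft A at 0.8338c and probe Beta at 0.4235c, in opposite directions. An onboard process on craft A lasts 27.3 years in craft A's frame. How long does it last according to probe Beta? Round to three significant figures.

Speed of craft A in probe Beta's frame: u = (v_A + v_B)/(1 + v_A v_B/c²) = (0.8338 + 0.4235)/(1 + 0.8338×0.4235) = 1.2573/1.3531143 = 0.92919; |u| = 0.92919c.
At |u| = 0.92919c, γ = (1 − 0.863394)^(−1/2) = 2.7056.
Craft A's interval is proper; time dilation gives Δt_B = γΔτ = 2.7056 × 27.3 years = 73.9 years.

73.9 years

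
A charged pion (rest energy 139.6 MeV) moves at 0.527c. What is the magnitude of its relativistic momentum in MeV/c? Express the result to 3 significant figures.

β² = 0.277729, so γ = 1/√0.722271 = 1.1767.
Momentum: p = γβ·mc = 1.1767 × 0.527 × 139.6 MeV/c = 86.6 MeV/c.

86.6 MeV/c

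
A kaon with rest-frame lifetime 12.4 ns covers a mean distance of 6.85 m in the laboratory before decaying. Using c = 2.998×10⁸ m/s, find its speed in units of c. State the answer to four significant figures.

Lab distance = (lab lifetime)·v = γτ·βc, so βγ = d/(cτ) = 6.850/(2.998×10⁸ × 1.240×10^-8) = 1.8426.
With βγ = 1.8426: γ² = 1 + (βγ)² = 4.39517, and β = (βγ)/γ = 1.8426/2.09647 = 0.8789.

0.8789c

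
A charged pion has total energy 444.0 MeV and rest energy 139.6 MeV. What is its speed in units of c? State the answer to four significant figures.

γ = E/(mc²) = 444.0/139.6 = 3.1805.
β = √(1 − 1/γ²) = √(1 − 0.0988574) = √0.9011426 = 0.9493.

0.9493c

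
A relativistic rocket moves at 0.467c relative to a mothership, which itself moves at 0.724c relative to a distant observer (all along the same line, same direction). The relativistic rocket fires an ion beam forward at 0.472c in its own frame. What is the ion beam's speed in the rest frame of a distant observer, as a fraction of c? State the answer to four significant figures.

0.9591c

Apply u = (u'+v)/(1+u'v) twice. Ion beam in the mothership frame: (0.472+0.467)/(1+0.472·0.467) = 0.939/1.220424 = 0.7694c.
That velocity, transformed to the rest frame of a distant observer: (0.7694+0.724)/(1+0.7694·0.724) = 1.4934/1.5570456 = 0.95912c.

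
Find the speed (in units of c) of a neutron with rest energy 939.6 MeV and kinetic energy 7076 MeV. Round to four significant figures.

K = (γ−1)mc², so γ = 1 + 7076/939.6 = 8.5309.
Then v/c = √(1 − γ⁻²) = √(1 − 0.0137407) = √0.9862593 = 0.9931.

0.9931c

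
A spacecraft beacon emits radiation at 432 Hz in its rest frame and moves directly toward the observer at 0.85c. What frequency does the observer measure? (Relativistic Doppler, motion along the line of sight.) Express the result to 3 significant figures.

Relativistic Doppler (source moving toward): f_obs = f_src · √((1+β)/(1−β)).
With β = 0.85: factor = √(1.85/0.15) = 3.5119.
f_obs = 432 × 3.5119 = 1520 Hz.

1520 Hz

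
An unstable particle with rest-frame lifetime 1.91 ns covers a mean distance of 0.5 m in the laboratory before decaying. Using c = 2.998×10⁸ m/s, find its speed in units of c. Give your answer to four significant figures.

0.6577c

d = βγcτ ⇒ βγ = d/(cτ) = 0.5000 m / (0.572618 m) = 0.87318.
β = (βγ)/√(1+(βγ)²) = 0.87318/√1.762443 = 0.6577.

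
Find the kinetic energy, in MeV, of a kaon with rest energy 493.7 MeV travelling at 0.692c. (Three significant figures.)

190 MeV

With β = 0.692, γ = 1/√(1 − 0.692²) = 1/√0.521136 = 1.38524.
Kinetic energy: K = (γ − 1)mc² = (1.38524 − 1) × 493.7 MeV = 0.38524 × 493.7 = 190 MeV.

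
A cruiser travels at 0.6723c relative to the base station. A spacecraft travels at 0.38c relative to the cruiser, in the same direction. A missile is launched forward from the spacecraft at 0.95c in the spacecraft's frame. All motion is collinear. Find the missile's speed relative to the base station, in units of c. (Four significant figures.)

0.9955c

Apply u = (u'+v)/(1+u'v) twice. Missile in the cruiser frame: (0.95+0.38)/(1+0.95·0.38) = 1.33/1.361 = 0.97722c.
That velocity, transformed to the rest frame of the base station: (0.97722+0.6723)/(1+0.97722·0.6723) = 1.64952/1.656985006 = 0.99549c.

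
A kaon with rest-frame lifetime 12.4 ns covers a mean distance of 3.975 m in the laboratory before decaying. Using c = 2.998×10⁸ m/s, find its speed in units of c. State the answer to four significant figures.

0.7304c

Let x = d/(cτ) = 3.975 m / (2.998×10⁸ m/s × 1.240×10^-8 s) = 1.0693. Since d = βγcτ, x = βγ = β/√(1−β²).
Solving: β² = x²/(1+x²) = 1.1434/2.1434 = 0.533452, so β = 0.7304.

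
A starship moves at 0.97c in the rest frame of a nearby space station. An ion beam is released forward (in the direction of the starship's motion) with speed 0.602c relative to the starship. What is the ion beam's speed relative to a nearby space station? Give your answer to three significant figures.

Relativistic velocity addition: u = (u' + v)/(1 + u'v/c²), with u' = 0.602c and v = 0.97c.
Numerator: 0.602 + 0.97 = 1.572. Denominator: 1 + (0.602)(0.97) = 1.58394.
u = 1.572/1.58394 = 0.99246, so the speed is 0.992c.

0.992c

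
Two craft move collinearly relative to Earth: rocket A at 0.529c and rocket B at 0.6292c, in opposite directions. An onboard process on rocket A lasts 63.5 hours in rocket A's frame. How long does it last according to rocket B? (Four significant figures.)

Transform rocket A's velocity into rocket B's frame: (0.529 + 0.6292)/(1 + 0.529·0.6292) = 1.1582/1.3328468, so the relative speed is 0.86897c.
At |u| = 0.86897c, γ = (1 − 0.755109)^(−1/2) = 2.0208.
Rocket A's interval is proper; time dilation gives Δt_B = γΔτ = 2.0208 × 63.5 hours = 128.3 hours.

128.3 hours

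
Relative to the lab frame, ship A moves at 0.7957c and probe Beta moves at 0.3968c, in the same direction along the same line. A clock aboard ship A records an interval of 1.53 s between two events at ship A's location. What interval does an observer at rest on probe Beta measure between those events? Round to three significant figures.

1.88 s

Transform ship A's velocity into probe Beta's frame: (0.7957 − 0.3968)/(1 − 0.7957·0.3968) = 0.3989/0.68426624, so the relative speed is 0.58296c.
At |u| = 0.58296c, γ = (1 − 0.339842)^(−1/2) = 1.2308.
The clock on ship A records proper time, so probe Beta measures Δt = γΔτ = 1.2308 × 1.53 = 1.88 s.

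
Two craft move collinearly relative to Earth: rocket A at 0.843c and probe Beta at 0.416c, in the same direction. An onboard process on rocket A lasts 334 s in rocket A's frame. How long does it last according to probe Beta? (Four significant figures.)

The velocity of rocket A relative to probe Beta is (0.843 − 0.416)c / (1 − 0.843×0.416) = 0.65762c; relative speed 0.65762c.
At |u| = 0.65762c, γ = (1 − 0.432464)^(−1/2) = 1.3274.
Rocket A's interval is proper; time dilation gives Δt_B = γΔτ = 1.3274 × 334 s = 443.4 s.

443.4 s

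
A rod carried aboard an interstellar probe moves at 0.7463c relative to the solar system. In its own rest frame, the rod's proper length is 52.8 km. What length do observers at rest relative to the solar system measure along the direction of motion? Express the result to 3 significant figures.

γ = 1/√(1 − β²) = 1/√(1 − 0.55696369) = 1/√0.44303631 = 1/0.66561 = 1.5024.
Along the direction of motion the measured length is L₀/γ = 52.8/1.5024 = 35.1 km.

35.1 km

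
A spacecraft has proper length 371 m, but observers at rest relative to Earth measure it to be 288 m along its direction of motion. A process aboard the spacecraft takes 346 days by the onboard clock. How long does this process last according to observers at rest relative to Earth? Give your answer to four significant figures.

From L = L₀/γ: γ = 371/288 = 1.28819.
The same γ dilates the second interval: 1.28819 × 346 days = 445.7 days.

445.7 days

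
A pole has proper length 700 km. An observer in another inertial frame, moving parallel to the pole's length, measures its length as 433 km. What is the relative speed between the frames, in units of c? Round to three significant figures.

0.786c

Length contraction gives γ = L₀/L = 700/433 = 1.6166.
β = √(1 − 1/γ²) = √0.617356 = 0.786.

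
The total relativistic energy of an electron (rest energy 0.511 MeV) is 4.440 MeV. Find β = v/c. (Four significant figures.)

0.9934

γ = E/(mc²) = 4.440/0.511 = 8.6888.
β = √(1 − 1/γ²) = √(1 − 0.0132459) = √0.9867541 = 0.9934.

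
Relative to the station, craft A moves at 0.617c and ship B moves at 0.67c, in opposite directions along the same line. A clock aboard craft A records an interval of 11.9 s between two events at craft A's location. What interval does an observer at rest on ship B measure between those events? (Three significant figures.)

Transform craft A's velocity into ship B's frame: (0.617 + 0.67)/(1 + 0.617·0.67) = 1.287/1.41339, so the relative speed is 0.91058c.
γ for this relative speed: γ = 1/√(1 − 0.829156) = 2.4194.
The clock on craft A records proper time, so ship B measures Δt = γΔτ = 2.4194 × 11.9 = 28.8 s.

28.8 s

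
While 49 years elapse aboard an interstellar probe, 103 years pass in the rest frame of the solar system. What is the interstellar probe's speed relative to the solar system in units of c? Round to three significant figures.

γ = Δt/Δτ = 103/49 = 2.102.
β = √(1 − 1/γ²) = √(1 − 0.226326) = √0.773674 = 0.880.

0.880c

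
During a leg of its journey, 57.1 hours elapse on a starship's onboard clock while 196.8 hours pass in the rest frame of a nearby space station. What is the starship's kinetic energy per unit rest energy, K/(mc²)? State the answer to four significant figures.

2.447

The time-dilation ratio gives γ = 196.8/57.1 = 3.44658.
K/(mc²) = γ − 1 = 3.44658 − 1 = 2.447.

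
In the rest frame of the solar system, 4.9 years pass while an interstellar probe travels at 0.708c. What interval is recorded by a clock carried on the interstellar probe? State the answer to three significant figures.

Lorentz factor: γ = (1 − 0.501264)^(−1/2) = 1.416.
The moving clock records proper time: Δτ = Δt/γ = 4.9/1.416 = 3.46 years.

3.46 years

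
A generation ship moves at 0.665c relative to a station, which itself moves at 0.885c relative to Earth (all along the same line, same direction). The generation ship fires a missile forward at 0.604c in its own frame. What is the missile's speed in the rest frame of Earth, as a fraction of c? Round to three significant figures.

Apply u = (u'+v)/(1+u'v) twice. Missile in the station frame: (0.604+0.665)/(1+0.604·0.665) = 1.269/1.40166 = 0.90536c.
That velocity, transformed to the rest frame of Earth: (0.90536+0.885)/(1+0.90536·0.885) = 1.79036/1.8012436 = 0.99396c.

0.994c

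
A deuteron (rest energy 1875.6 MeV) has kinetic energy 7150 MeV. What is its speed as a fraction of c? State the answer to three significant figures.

γ = 1 + K/(mc²) = 1 + 7150/1875.6 = 4.8121.
β = √(1 − 1/γ²) = √(1 − 0.0431848) = √0.9568152 = 0.978.

0.978c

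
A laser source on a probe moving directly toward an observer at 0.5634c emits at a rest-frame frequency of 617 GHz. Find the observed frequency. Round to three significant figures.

Relativistic Doppler (source moving toward): f_obs = f_src · √((1+β)/(1−β)).
With β = 0.5634: factor = √(1.5634/0.4366) = 1.8923.
f_obs = 617 × 1.8923 = 1170 GHz.

1170 GHz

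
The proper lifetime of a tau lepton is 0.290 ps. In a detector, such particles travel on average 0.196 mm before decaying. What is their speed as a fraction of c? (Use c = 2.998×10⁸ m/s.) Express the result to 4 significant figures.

Lab distance = (lab lifetime)·v = γτ·βc, so βγ = d/(cτ) = 1.960×10^-4/(2.998×10⁸ × 2.900×10^-13) = 2.2544.
With βγ = 2.2544: γ² = 1 + (βγ)² = 6.08232, and β = (βγ)/γ = 2.2544/2.46624 = 0.9141.

0.9141c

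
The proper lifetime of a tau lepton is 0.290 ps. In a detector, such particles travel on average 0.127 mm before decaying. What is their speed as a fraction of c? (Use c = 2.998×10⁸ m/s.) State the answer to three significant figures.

Let x = d/(cτ) = 1.270×10^-4 m / (2.998×10⁸ m/s × 2.900×10^-13 s) = 1.4607. Since d = βγcτ, x = βγ = β/√(1−β²).
Solving: β² = x²/(1+x²) = 2.13364/3.13364 = 0.680882, so β = 0.825.

0.825c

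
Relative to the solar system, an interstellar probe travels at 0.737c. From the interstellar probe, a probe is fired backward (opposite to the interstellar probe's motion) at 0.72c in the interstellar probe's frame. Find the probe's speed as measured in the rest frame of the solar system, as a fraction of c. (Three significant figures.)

Relativistic velocity addition: u = (u' + v)/(1 + u'v/c²), with u' = −0.72c and v = 0.737c.
Numerator: −0.72 + 0.737 = 0.017. Denominator: 1 + (−0.72)(0.737) = 0.46936.
u = 0.017/0.46936 = 0.03622, so the speed is 0.0362c.

0.0362c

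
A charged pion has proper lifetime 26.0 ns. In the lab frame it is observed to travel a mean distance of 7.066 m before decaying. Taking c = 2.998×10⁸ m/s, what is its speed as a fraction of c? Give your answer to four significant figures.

0.6716c

Let x = d/(cτ) = 7.066 m / (2.998×10⁸ m/s × 2.600×10^-8 s) = 0.9065. Since d = βγcτ, x = βγ = β/√(1−β²).
Solving: β² = x²/(1+x²) = 0.821742/1.821742 = 0.451075, so β = 0.6716.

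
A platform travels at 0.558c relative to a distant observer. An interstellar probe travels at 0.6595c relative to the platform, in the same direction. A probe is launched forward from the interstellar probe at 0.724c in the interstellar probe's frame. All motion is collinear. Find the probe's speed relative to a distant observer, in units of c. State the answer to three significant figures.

Compose velocities in two stages. Stage 1 (into S'): u₁ = (0.724+0.6595)/(1+0.724×0.6595) = 0.93639.
Stage 2 (into S): u = (0.93639+0.558)/(1+0.93639×0.558) = 0.98153, so the speed is 0.982c.

0.982c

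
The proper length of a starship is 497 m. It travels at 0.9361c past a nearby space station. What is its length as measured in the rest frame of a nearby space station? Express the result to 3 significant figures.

175 m

With β = 0.9361, γ = 1/√(1 − 0.9361²) = 1/√0.12371679 = 2.8431.
Along the direction of motion the measured length is L₀/γ = 497/2.8431 = 175 m.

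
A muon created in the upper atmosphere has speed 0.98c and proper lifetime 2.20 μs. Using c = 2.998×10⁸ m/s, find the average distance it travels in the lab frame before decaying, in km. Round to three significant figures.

3.25 km

γ = 1/√(1 − β²) = 1/√(1 − 0.9604) = 1/√0.0396 = 1/0.198997 = 5.0252.
Lab-frame lifetime: Δt = γτ = 5.0252 × 2.20 μs = 11.055 μs.
Distance: d = vΔt = 0.98 × 2.998×10⁸ m/s × 1.1055×10^-5 s = 3250 m = 3.25 km.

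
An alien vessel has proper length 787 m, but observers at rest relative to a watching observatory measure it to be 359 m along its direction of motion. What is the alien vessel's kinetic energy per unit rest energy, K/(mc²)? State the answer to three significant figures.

γ = L₀/L = 787/359 = 2.1922.
K/(mc²) = γ − 1 = 2.1922 − 1 = 1.19.

1.19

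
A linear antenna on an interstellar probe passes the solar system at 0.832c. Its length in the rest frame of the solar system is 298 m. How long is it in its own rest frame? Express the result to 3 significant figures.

With β = 0.832, γ = 1/√(1 − 0.832²) = 1/√0.307776 = 1.8025.
Proper length: L₀ = γ·L = 1.8025 × 298 = 537 m.

537 m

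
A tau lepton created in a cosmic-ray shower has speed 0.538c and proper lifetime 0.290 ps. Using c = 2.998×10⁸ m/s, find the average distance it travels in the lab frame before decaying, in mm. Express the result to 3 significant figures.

γ = 1/√(1 − β²) = 1/√(1 − 0.289444) = 1/√0.710556 = 1/0.842945 = 1.1863.
Lab-frame lifetime: Δt = γτ = 1.1863 × 0.290 ps = 0.34403 ps.
Distance: d = vΔt = 0.538 × 2.998×10⁸ m/s × 3.4403×10^-13 s = 5.55×10^-5 m = 0.0555 mm.

0.0555 mm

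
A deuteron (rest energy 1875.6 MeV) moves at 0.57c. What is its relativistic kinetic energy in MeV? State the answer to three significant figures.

407 MeV

γ = 1/√(1 − β²) = 1/√(1 − 0.3249) = 1/√0.6751 = 1/0.821645 = 1.21707.
Kinetic energy: K = (γ − 1)mc² = (1.21707 − 1) × 1875.6 MeV = 0.21707 × 1875.6 = 407 MeV.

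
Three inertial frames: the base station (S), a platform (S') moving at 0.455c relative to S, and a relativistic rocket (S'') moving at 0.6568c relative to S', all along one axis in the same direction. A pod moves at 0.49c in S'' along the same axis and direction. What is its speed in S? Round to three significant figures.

0.948c

First combine the pod and relativistic rocket (S''→S'): u₁ = (0.49 + 0.6568)/(1 + 0.49×0.6568) = 1.1468/1.321832 = 0.86758.
Then combine with the platform (S'→S): u = (0.86758 + 0.455)/(1 + 0.86758×0.455) = 1.32258/1.3947489 = 0.94826.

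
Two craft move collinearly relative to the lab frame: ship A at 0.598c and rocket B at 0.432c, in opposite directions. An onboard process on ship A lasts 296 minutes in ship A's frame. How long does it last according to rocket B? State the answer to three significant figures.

515 minutes

Speed of ship A in rocket B's frame: u = (v_A + v_B)/(1 + v_A v_B/c²) = (0.598 + 0.432)/(1 + 0.598×0.432) = 1.03/1.258336 = 0.81854; |u| = 0.81854c.
γ for this relative speed: γ = 1/√(1 − 0.670008) = 1.7408.
Ship A's interval is proper; time dilation gives Δt_B = γΔτ = 1.7408 × 296 minutes = 515 minutes.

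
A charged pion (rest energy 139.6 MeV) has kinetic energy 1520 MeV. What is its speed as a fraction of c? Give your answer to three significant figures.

0.996c

K = (γ−1)mc², so γ = 1 + 1520/139.6 = 11.888.
Then v/c = √(1 − γ⁻²) = √(1 − 0.00707591) = √0.99292409 = 0.996.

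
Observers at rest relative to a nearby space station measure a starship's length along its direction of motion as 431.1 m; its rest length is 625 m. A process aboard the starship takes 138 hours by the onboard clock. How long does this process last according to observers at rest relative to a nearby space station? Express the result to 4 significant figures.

From L = L₀/γ: γ = 625/431.1 = 1.44978.
The same γ dilates the second interval: 1.44978 × 138 hours = 200.1 hours.

200.1 hours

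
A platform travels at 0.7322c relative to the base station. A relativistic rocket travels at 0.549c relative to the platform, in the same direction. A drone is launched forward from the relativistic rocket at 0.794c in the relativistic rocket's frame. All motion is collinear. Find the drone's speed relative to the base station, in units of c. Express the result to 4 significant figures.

0.9897c

Compose velocities in two stages. Stage 1 (into S'): u₁ = (0.794+0.549)/(1+0.794×0.549) = 0.9353.
Stage 2 (into S): u = (0.9353+0.7322)/(1+0.9353×0.7322) = 0.98972, so the speed is 0.9897c.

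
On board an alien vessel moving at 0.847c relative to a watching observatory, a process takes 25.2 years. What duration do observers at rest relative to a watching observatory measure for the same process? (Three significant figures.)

47.4 years

γ = 1/√(1 − β²) = 1/√(1 − 0.717409) = 1/√0.282591 = 1/0.531593 = 1.8811.
Time dilation: Δt = γ·Δτ = 1.8811 × 25.2 = 47.4 years.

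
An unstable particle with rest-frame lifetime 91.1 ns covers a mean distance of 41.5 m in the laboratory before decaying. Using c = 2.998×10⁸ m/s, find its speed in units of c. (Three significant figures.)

0.835c

Let x = d/(cτ) = 41.50 m / (2.998×10⁸ m/s × 9.110×10^-8 s) = 1.5195. Since d = βγcτ, x = βγ = β/√(1−β²).
Solving: β² = x²/(1+x²) = 2.30888/3.30888 = 0.697783, so β = 0.835.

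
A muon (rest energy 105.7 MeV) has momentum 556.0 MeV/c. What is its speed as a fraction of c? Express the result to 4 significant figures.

0.9824c

pc/(mc²) = 556.0/105.7 = 5.2602 = βγ = β/√(1−β²).
So β² = x²/(1 + x²) with x = 5.2602: x² = 27.6697, β² = 27.6697/28.6697 = 0.96512, β = 0.9824.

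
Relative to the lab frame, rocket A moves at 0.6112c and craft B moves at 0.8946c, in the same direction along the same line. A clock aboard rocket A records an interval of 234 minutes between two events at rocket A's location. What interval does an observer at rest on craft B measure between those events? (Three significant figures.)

Speed of rocket A in craft B's frame: u = (v_A − v_B)/(1 − v_A v_B/c²) = (0.6112 − 0.8946)/(1 − 0.6112×0.8946) = −0.2834/0.45322048 = −0.6253; |u| = 0.6253c.
At |u| = 0.6253c, γ = (1 − 0.391)^(−1/2) = 1.2814.
The clock on rocket A records proper time, so craft B measures Δt = γΔτ = 1.2814 × 234 = 300 minutes.

300 minutes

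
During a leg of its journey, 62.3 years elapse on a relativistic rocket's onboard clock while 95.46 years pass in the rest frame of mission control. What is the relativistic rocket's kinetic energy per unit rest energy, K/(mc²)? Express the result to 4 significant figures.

γ = Δt/Δτ = 95.46/62.3 = 1.53226.
K/(mc²) = γ − 1 = 1.53226 − 1 = 0.5323.

0.5323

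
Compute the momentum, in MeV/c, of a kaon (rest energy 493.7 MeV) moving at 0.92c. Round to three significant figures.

γ = 1/√(1 − β²) = 1/√(1 − 0.8464) = 1/√0.1536 = 1/0.391918 = 2.5516.
Momentum: p = γβ·mc = 2.5516 × 0.92 × 493.7 MeV/c = 1160 MeV/c.

1160 MeV/c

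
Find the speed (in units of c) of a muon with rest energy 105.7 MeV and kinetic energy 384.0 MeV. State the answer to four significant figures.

γ = 1 + K/(mc²) = 1 + 384.0/105.7 = 4.6329.
β = √(1 − 1/γ²) = √(1 − 0.0465902) = √0.9534098 = 0.9764.

0.9764c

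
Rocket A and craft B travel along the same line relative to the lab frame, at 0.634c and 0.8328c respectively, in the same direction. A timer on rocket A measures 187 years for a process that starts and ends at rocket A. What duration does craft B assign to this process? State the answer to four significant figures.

Transform rocket A's velocity into craft B's frame: (0.634 − 0.8328)/(1 − 0.634·0.8328) = −0.1988/0.4720048, so the relative speed is 0.42118c.
At |u| = 0.42118c, γ = (1 − 0.177393)^(−1/2) = 1.1026.
The clock on rocket A records proper time, so craft B measures Δt = γΔτ = 1.1026 × 187 = 206.2 years.

206.2 years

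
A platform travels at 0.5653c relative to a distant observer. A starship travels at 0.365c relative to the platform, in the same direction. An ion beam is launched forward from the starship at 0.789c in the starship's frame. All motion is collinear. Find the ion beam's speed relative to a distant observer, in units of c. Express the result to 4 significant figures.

0.9700c

Compose velocities in two stages. Stage 1 (into S'): u₁ = (0.789+0.365)/(1+0.789×0.365) = 0.89597.
Stage 2 (into S): u = (0.89597+0.5653)/(1+0.89597×0.5653) = 0.96998, so the speed is 0.9700c.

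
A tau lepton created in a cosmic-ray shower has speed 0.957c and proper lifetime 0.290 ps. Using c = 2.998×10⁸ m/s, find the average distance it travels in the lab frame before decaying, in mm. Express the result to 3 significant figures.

0.287 mm

With β = 0.957, γ = 1/√(1 − 0.957²) = 1/√0.084151 = 3.4472.
Lab-frame lifetime: Δt = γτ = 3.4472 × 0.290 ps = 0.99969 ps.
Distance: d = vΔt = 0.957 × 2.998×10⁸ m/s × 9.9969×10^-13 s = 2.87×10^-4 m = 0.287 mm.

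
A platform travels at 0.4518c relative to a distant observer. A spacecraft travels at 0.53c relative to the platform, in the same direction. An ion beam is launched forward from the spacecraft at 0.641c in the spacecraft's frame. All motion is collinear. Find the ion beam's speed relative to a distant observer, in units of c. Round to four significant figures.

0.9505c

Apply u = (u'+v)/(1+u'v) twice. Ion beam in the platform frame: (0.641+0.53)/(1+0.641·0.53) = 1.171/1.33973 = 0.87406c.
That velocity, transformed to the rest frame of a distant observer: (0.87406+0.4518)/(1+0.87406·0.4518) = 1.32586/1.394900308 = 0.95051c.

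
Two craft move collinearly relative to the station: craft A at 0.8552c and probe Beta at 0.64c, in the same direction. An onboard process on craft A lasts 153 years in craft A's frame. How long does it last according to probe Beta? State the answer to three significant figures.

The velocity of craft A relative to probe Beta is (0.8552 − 0.64)c / (1 − 0.8552×0.64) = 0.4754c; relative speed 0.4754c.
γ for this relative speed: γ = 1/√(1 − 0.226005) = 1.1367.
The clock on craft A records proper time, so probe Beta measures Δt = γΔτ = 1.1367 × 153 = 174 years.

174 years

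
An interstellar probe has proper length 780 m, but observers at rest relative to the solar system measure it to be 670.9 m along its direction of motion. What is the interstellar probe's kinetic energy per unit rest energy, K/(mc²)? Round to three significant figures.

0.163

Length contraction gives γ = L₀/L = 780/670.9 = 1.16262.
Since K = (γ−1)mc², K/(mc²) = 1.16262 − 1 = 0.163.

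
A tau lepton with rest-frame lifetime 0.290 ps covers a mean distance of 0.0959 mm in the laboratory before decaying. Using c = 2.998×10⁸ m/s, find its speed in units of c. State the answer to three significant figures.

d = βγcτ ⇒ βγ = d/(cτ) = 9.590×10^-5 m / (8.6942×10^-5 m) = 1.103.
β = (βγ)/√(1+(βγ)²) = 1.103/√2.21661 = 0.741.

0.741c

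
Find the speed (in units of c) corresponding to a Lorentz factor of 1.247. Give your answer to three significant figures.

β = √(1 − 1/γ²) = √(1 − 1/1.555009) = √0.356917 = 0.597.

0.597c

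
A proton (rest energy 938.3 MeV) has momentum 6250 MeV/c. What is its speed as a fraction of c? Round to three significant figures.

0.989c

pc/(mc²) = 6250/938.3 = 6.661 = βγ = β/√(1−β²).
So β² = x²/(1 + x²) with x = 6.661: x² = 44.3689, β² = 44.3689/45.3689 = 0.977958, β = 0.989.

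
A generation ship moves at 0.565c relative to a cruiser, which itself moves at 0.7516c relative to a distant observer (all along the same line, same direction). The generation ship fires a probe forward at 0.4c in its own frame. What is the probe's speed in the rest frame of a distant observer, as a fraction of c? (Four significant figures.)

First combine the probe and generation ship (S''→S'): u₁ = (0.4 + 0.565)/(1 + 0.4×0.565) = 0.965/1.226 = 0.78711.
Then combine with the cruiser (S'→S): u = (0.78711 + 0.7516)/(1 + 0.78711×0.7516) = 1.53871/1.591591876 = 0.96677.

0.9668c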